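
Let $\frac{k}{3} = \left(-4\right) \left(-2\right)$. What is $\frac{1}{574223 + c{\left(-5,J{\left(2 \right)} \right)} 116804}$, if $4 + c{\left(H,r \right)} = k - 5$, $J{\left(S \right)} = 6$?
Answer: $\frac{1}{2326283} \approx 4.2987 \cdot 10^{-7}$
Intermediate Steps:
$k = 24$ ($k = 3 \left(\left(-4\right) \left(-2\right)\right) = 3 \cdot 8 = 24$)
$c{\left(H,r \right)} = 15$ ($c{\left(H,r \right)} = -4 + \left(24 - 5\right) = -4 + 19 = 15$)
$\frac{1}{574223 + c{\left(-5,J{\left(2 \right)} \right)} 116804} = \frac{1}{574223 + 15 \cdot 116804} = \frac{1}{574223 + 1752060} = \frac{1}{2326283}$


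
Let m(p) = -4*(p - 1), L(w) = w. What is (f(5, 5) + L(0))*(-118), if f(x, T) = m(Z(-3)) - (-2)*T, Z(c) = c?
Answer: -3068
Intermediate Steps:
m(p) = 4 - 4*p (m(p) = -4*(-1 + p) = 4 - 4*p)
f(x, T) = 16 + 2*T (f(x, T) = (4 - 4*(-3)) - (-2)*T = (4 + 12) + 2*T = 16 + 2*T)
(f(5, 5) + L(0))*(-118) = ((16 + 2*5) + 0)*(-118) = ((16 + 10) + 0)*(-118) = (26 + 0)*(-118) = 26*(-118) = -3068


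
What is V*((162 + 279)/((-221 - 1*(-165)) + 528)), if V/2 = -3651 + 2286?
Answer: -601965/236 ≈ -2550.7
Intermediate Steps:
V = -2730 (V = 2*(-3651 + 2286) = 2*(-1365) = -2730)
V*((162 + 279)/((-221 - 1*(-165)) + 528)) = -2730*(162 + 279)/((-221 - 1*(-165)) + 528) = -1203930/((-221 + 165) + 528) = -1203930/(-56 + 528) = -1203930/472 = -2730*441/472 = -601965/236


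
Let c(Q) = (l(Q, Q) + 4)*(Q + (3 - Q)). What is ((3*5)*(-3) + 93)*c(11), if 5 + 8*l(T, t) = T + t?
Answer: 882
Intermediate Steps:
l(T, t) = -5/8 + T/8 + t/8 (l(T, t) = -5/8 + (T + t)/8 = -5/8 + (T/8 + t/8) = -5/8 + T/8 + t/8)
c(Q) = 81/8 + 3*Q/4 (c(Q) = ((-5/8 + Q/8 + Q/8) + 4)*(Q + (3 - Q)) = ((-5/8 + Q/4) + 4)*3 = (27/8 + Q/4)*3 = 81/8 + 3*Q/4)
((3*5)*(-3) + 93)*c(11) = ((3*5)*(-3) + 93)*(81/8 + (¾)*11) = (15*(-3) + 93)*(81/8 + 33/4) = (-45 + 93)*(147/8) = 48*(147/8) = 882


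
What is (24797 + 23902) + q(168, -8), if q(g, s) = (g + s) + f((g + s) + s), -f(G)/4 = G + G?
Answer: 47643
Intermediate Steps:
f(G) = -8*G (f(G) = -4*(G + G) = -8*G)
q(g, s) = -15*s - 7*g (q(g, s) = (g + s) - 8*((g + s) + s) = (g + s) - 8*(g + 2*s) = (g + s) + (-16*s - 8*g) = -15*s - 7*g)
(24797 + 23902) + q(168, -8) = (24797 + 23902) + (-15*(-8) - 7*168) = 48699 + (120 - 1176) = 48699 - 1056 = 47643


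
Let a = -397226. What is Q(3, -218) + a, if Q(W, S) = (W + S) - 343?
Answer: -397784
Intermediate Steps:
Q(W, S) = -343 + S + W (Q(W, S) = (S + W) - 343 = -343 + S + W)
Q(3, -218) + a = (-343 - 218 + 3) - 397226 = -558 - 397226 = -397784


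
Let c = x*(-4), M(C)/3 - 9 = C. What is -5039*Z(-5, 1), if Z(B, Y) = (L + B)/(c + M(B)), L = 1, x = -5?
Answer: 5039/8 ≈ 629.88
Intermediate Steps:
M(C) = 27 + 3*C
c = 20 (c = -5*(-4) = 20)
Z(B, Y) = (1 + B)/(47 + 3*B) (Z(B, Y) = (1 + B)/(20 + (27 + 3*B)) = (1 + B)/(47 + 3*B))
-5039*Z(-5, 1) = -5039*(1 - 5)/(47 + 3*(-5)) = -5039*(-4)/(47 - 15) = -5039*(-4)/32 = -5039*(-1/8) = 5039/8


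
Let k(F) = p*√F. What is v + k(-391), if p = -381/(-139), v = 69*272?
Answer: 18768 + 381*I*√391/139 ≈ 18768.0 + 54.2*I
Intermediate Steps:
v = 18768
p = 381/139 (p = -381*(-1/139) = 381/139 ≈ 2.7410)
k(F) = 381*√F/139
v + k(-391) = 18768 + 381*√(-391)/139 = 18768 + 381*(I*√391)/139 = 18768 + 381*I*√391/139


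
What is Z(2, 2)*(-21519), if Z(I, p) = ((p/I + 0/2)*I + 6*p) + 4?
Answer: -387342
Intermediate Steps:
Z(I, p) = 4 + 7*p (Z(I, p) = ((p/I + 0*(½))*I + 6*p) + 4 = ((p/I + 0)*I + 6*p) + 4 = ((p/I)*I + 6*p) + 4 = (p + 6*p) + 4 = 7*p + 4 = 4 + 7*p)
Z(2, 2)*(-21519) = (4 + 7*2)*(-21519) = (4 + 14)*(-21519) = 18*(-21519) = -387342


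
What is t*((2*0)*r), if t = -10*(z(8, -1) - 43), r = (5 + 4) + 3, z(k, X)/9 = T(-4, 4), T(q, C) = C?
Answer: 0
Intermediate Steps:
z(k, X) = 36 (z(k, X) = 9*4 = 36)
r = 12 (r = 9 + 3 = 12)
t = 70 (t = -10*(36 - 43) = -10*(-7) = 70)
t*((2*0)*r) = 70*((2*0)*12) = 70*(0*12) = 70*0 = 0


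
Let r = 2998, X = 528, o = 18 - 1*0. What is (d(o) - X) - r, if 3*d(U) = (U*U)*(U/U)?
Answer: -3418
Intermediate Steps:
o = 18 (o = 18 + 0 = 18)
d(U) = U²/3 (d(U) = ((U*U)*(U/U))/3 = (U²*1)/3 = U²/3)
(d(o) - X) - r = ((⅓)*18² - 1*528) - 1*2998 = ((⅓)*324 - 528) - 2998 = (108 - 528) - 2998 = -420 - 2998 = -3418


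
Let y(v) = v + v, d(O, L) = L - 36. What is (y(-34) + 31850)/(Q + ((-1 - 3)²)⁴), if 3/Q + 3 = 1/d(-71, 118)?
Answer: 3893295/8028037 ≈ 0.48496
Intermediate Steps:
d(O, L) = -36 + L
y(v) = 2*v
Q = -246/245 (Q = 3/(-3 + 1/(-36 + 118)) = 3/(-3 + 1/82) = 3/(-245/82) = 3*(-82/245) = -246/245 ≈ -1.0041)
(y(-34) + 31850)/(Q + ((-1 - 3)²)⁴) = (2*(-34) + 31850)/(-246/245 + ((-1 - 3)²)⁴) = (-68 + 31850)/(-246/245 + ((-4)²)⁴) = 31782/(-246/245 + 16⁴) = 31782/(-246/245 + 65536) = 31782/(16056074/245) = 31782*(245/16056074) = 3893295/8028037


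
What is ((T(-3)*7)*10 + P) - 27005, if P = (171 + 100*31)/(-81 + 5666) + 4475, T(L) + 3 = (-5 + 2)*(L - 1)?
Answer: -122308229/5585 ≈ -21899.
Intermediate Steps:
T(L) = -3*L (T(L) = -3 + (-5 + 2)*(L - 1) = -3 - 3*(-1 + L) = -3 + (3 - 3*L) = -3*L)
P = 24996146/5585 (P = (171 + 3100)/5585 + 4475 = 3271*(1/5585) + 4475 = 3271/5585 + 4475 = 24996146/5585 ≈ 4475.6)
((T(-3)*7)*10 + P) - 27005 = ((-3*(-3)*7)*10 + 24996146/5585) - 27005 = ((9*7)*10 + 24996146/5585) - 27005 = (63*10 + 24996146/5585) - 27005 = (630 + 24996146/5585) - 27005 = 28514696/5585 - 27005 = -122308229/5585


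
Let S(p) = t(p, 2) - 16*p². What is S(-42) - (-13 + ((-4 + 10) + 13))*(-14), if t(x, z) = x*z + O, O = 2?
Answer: -28222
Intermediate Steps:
t(x, z) = 2 + x*z (t(x, z) = x*z + 2 = 2 + x*z)
S(p) = 2 - 16*p² + 2*p (S(p) = (2 + p*2) - 16*p² = (2 + 2*p) - 16*p² = 2 - 16*p² + 2*p)
S(-42) - (-13 + ((-4 + 10) + 13))*(-14) = (2 - 16*(-42)² + 2*(-42)) - (-13 + ((-4 + 10) + 13))*(-14) = (2 - 16*1764 - 84) - (-13 + (6 + 13))*(-14) = (2 - 28224 - 84) - (-13 + 19)*(-14) = -28306 - 6*(-14) = -28306 - 1*(-84) = -28306 + 84 = -28222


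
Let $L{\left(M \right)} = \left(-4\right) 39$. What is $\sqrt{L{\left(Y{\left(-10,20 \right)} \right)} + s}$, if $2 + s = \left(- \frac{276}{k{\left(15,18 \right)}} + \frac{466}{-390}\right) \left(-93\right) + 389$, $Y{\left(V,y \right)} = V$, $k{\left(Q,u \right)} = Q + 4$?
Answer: $\frac{\sqrt{2582313370}}{1235} \approx 41.147$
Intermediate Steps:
$k{\left(Q,u \right)} = 4 + Q$
$L{\left(M \right)} = -156$
$s = \frac{2283602}{1235}$ ($s = -2 + \left(\left(- \frac{276}{4 + 15} + \frac{466}{-390}\right) \left(-93\right) + 389\right) = -2 + \left(\left(- \frac{276}{19} + 466 \left(- \frac{1}{390}\right)\right) \left(-93\right) + 389\right) = -2 + \left(\left(\left(-276\right) \frac{1}{19} - \frac{233}{195}\right) \left(-93\right) + 389\right) = -2 + \left(\left(- \frac{276}{19} - \frac{233}{195}\right) \left(-93\right) + 389\right) = -2 + \left(\left(- \frac{58247}{3705}\right) \left(-93\right) + 389\right) = -2 + \left(\frac{1805657}{1235} + 389\right) = -2 + \frac{2286072}{1235} = \frac{2283602}{1235} \approx 1849.1$)
$\sqrt{L{\left(Y{\left(-10,20 \right)} \right)} + s} = \sqrt{-156 + \frac{2283602}{1235}} = \sqrt{\frac{2090942}{1235}} = \frac{\sqrt{2582313370}}{1235}$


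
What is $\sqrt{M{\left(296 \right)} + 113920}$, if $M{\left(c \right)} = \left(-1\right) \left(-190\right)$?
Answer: $\sqrt{114110} \approx 337.8$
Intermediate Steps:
$M{\left(c \right)} = 190$
$\sqrt{M{\left(296 \right)} + 113920} = \sqrt{190 + 113920} = \sqrt{114110}$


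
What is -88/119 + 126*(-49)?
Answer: -734794/119 ≈ -6174.7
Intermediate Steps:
-88/119 + 126*(-49) = -88*1/119 - 6174 = -88/119 - 6174 = -734794/119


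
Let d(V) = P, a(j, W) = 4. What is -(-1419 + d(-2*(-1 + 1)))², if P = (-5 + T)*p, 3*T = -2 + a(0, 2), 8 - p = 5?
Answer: -2050624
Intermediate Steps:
p = 3 (p = 8 - 1*5 = 8 - 5 = 3)
T = ⅔ (T = (-2 + 4)/3 = (⅓)*2 = ⅔ ≈ 0.66667)
P = -13 (P = (-5 + ⅔)*3 = -13/3*3 = -13)
d(V) = -13
-(-1419 + d(-2*(-1 + 1)))² = -(-1419 - 13)² = -1*(-1432)² = -1*2050624 = -2050624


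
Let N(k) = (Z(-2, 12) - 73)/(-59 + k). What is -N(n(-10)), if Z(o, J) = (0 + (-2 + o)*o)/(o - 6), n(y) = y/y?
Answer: -37/29 ≈ -1.2759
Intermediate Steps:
n(y) = 1
Z(o, J) = o*(-2 + o)/(-6 + o) (Z(o, J) = (0 + o*(-2 + o))/(-6 + o) = (o*(-2 + o))/(-6 + o) = o*(-2 + o)/(-6 + o))
N(k) = -74/(-59 + k) (N(k) = (-2*(-2 - 2)/(-6 - 2) - 73)/(-59 + k) = (-2*(-4)/(-8) - 73)/(-59 + k) = (-2*(-⅛)*(-4) - 73)/(-59 + k) = (-1 - 73)/(-59 + k) = -74/(-59 + k))
-N(n(-10)) = -(-74)/(-59 + 1) = -(-74)/(-58) = -(-74)*(-1)/58 = -1*37/29 = -37/29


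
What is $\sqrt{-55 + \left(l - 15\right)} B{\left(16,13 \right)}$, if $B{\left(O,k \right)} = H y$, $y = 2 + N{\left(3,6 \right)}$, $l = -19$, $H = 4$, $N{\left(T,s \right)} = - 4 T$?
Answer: $- 40 i \sqrt{89} \approx - 377.36 i$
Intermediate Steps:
$y = -10$ ($y = 2 - 12 = -10$)
$B{\left(O,k \right)} = -40$ ($B{\left(O,k \right)} = 4 \left(-10\right) = -40$)
$\sqrt{-55 + \left(l - 15\right)} B{\left(16,13 \right)} = \sqrt{-55 - 34} \left(-40\right) = \sqrt{-89} \left(-40\right) = i \sqrt{89} \left(-40\right) = - 40 i \sqrt{89}$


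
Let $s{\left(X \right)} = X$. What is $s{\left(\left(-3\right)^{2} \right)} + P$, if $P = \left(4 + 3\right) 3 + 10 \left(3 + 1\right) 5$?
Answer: $230$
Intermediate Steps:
$P = 221$ ($P = 7 \cdot 3 + 10 \cdot 4 \cdot 5 = 21 + 10 \cdot 20 = 21 + 200 = 221$)
$s{\left(\left(-3\right)^{2} \right)} + P = \left(-3\right)^{2} + 221 = 9 + 221 = 230$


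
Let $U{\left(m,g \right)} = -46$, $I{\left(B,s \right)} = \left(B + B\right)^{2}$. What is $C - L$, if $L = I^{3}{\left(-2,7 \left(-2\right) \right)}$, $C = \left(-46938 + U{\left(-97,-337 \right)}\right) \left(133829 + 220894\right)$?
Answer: $-16666309528$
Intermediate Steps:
$I{\left(B,s \right)} = 4 B^{2}$ ($I{\left(B,s \right)} = \left(2 B\right)^{2} = 4 B^{2}$)
$C = -16666305432$ ($C = \left(-46938 - 46\right) \left(133829 + 220894\right) = \left(-46984\right) 354723 = -16666305432$)
$L = 4096$ ($L = \left(4 \left(-2\right)^{2}\right)^{3} = \left(4 \cdot 4\right)^{3} = 16^{3} = 4096$)
$C - L = -16666305432 - 4096 = -16666309528$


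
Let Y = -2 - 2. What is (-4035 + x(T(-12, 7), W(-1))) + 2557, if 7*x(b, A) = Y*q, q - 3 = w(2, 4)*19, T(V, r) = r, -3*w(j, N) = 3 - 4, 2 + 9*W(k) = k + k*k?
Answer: -4450/3 ≈ -1483.3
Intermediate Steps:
W(k) = -2/9 + k/9 + k²/9 (W(k) = -2/9 + (k + k*k)/9 = -2/9 + (k + k²)/9 = -2/9 + (k/9 + k²/9) = -2/9 + k/9 + k²/9)
w(j, N) = ⅓ (w(j, N) = -(3 - 4)/3 = -⅓*(-1) = ⅓)
Y = -4
q = 28/3 (q = 3 + (⅓)*19 = 3 + 19/3 = 28/3 ≈ 9.3333)
x(b, A) = -16/3 (x(b, A) = (-4*28/3)/7 = (⅐)*(-112/3) = -16/3)
(-4035 + x(T(-12, 7), W(-1))) + 2557 = (-4035 - 16/3) + 2557 = -12121/3 + 2557 = -4450/3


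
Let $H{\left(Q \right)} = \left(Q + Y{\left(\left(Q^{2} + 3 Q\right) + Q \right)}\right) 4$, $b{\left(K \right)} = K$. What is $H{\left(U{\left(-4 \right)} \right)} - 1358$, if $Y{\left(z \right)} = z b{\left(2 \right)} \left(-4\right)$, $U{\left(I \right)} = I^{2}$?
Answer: $-11534$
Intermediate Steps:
$Y{\left(z \right)} = - 8 z$ ($Y{\left(z \right)} = z 2 \left(-4\right) = 2 z \left(-4\right) = - 8 z$)
$H{\left(Q \right)} = - 124 Q - 32 Q^{2}$ ($H{\left(Q \right)} = \left(Q - 8 \left(\left(Q^{2} + 3 Q\right) + Q\right)\right) 4 = \left(Q - 8 \left(Q^{2} + 4 Q\right)\right) 4 = \left(Q - \left(8 Q^{2} + 32 Q\right)\right) 4 = \left(- 31 Q - 8 Q^{2}\right) 4 = - 124 Q - 32 Q^{2}$)
$H{\left(U{\left(-4 \right)} \right)} - 1358 = 4 \left(-4\right)^{2} \left(-31 - 8 \left(-4\right)^{2}\right) - 1358 = 4 \cdot 16 \left(-31 - 128\right) - 1358 = 4 \cdot 16 \left(-159\right) - 1358 = -10176 - 1358 = -11534$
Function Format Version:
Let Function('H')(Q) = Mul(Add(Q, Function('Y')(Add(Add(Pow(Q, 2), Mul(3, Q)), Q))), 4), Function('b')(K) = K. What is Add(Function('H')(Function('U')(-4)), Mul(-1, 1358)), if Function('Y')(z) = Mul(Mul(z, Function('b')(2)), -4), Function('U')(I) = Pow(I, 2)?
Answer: -11534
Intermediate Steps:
Function('Y')(z) = Mul(-8, z) (Function('Y')(z) = Mul(Mul(z, 2), -4) = Mul(Mul(2, z), -4) = Mul(-8, z))
Function('H')(Q) = Add(Mul(-124, Q), Mul(-32, Pow(Q, 2))) (Function('H')(Q) = Mul(Add(Q, Mul(-8, Add(Add(Pow(Q, 2), Mul(3, Q)), Q))), 4) = Mul(Add(Q, Mul(-8, Add(Pow(Q, 2), Mul(4, Q)))), 4) = Mul(Add(Q, Add(Mul(-32, Q), Mul(-8, Pow(Q, 2)))), 4) = Mul(Add(Mul(-31, Q), Mul(-8, Pow(Q, 2))), 4) = Add(Mul(-124, Q), Mul(-32, Pow(Q, 2))))
Add(Function('H')(Function('U')(-4)), Mul(-1, 1358)) = Add(Mul(4, Pow(-4, 2), Add(-31, Mul(-8, Pow(-4, 2)))), Mul(-1, 1358)) = Add(Mul(4, 16, Add(-31, Mul(-8, 16))), -1358) = Add(Mul(4, 16, Add(-31, -128)), -1358) = Add(Mul(4, 16, -159), -1358) = Add(-10176, -1358) = -11534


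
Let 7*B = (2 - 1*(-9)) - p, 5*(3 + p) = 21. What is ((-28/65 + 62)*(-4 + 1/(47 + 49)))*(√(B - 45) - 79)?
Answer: 20181419/1040 - 255461*I*√1090/5200 ≈ 19405.0 - 1621.9*I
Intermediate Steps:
p = 6/5 (p = -3 + (⅕)*21 = -3 + 21/5 = 6/5 ≈ 1.2000)
B = 7/5 (B = ((2 - 1*(-9)) - 1*6/5)/7 = ((2 + 9) - 6/5)/7 = (11 - 6/5)/7 = (⅐)*(49/5) = 7/5 ≈ 1.4000)
((-28/65 + 62)*(-4 + 1/(47 + 49)))*(√(B - 45) - 79) = ((-28/65 + 62)*(-4 + 1/(47 + 49)))*(√(7/5 - 45) - 79) = ((-28*1/65 + 62)*(-4 + 1/96))*(√(-218/5) - 79) = ((-28/65 + 62)*(-4 + 1/96))*(I*√1090/5 - 79) = ((4002/65)*(-383/96))*(-79 + I*√1090/5) = -255461*(-79 + I*√1090/5)/1040 = 20181419/1040 - 255461*I*√1090/5200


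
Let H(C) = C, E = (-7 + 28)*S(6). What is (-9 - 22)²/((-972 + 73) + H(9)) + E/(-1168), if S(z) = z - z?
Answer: -961/890 ≈ -1.0798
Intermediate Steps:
S(z) = 0
E = 0 (E = (-7 + 28)*0 = 21*0 = 0)
(-9 - 22)²/((-972 + 73) + H(9)) + E/(-1168) = (-9 - 22)²/((-972 + 73) + 9) + 0/(-1168) = (-31)²/(-899 + 9) + 0*(-1/1168) = 961/(-890) + 0 = 961*(-1/890) + 0 = -961/890 + 0 = -961/890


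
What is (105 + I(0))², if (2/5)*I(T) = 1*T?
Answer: 11025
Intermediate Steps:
I(T) = 5*T/2 (I(T) = 5*(1*T)/2 = 5*T/2)
(105 + I(0))² = (105 + (5/2)*0)² = (105 + 0)² = 105² = 11025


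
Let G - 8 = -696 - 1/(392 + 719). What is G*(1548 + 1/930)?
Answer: -1100416951529/1033230 ≈ -1.0650e+6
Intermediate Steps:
G = -764369/1111 (G = 8 + (-696 - 1/(392 + 719)) = 8 + (-696 - 1/1111) = 8 - 773257/1111 = -764369/1111 ≈ -688.00)
G*(1548 + 1/930) = -764369*(1548 + 1/930)/1111 = -764369/1111*1439641/930 = -1100416951529/1033230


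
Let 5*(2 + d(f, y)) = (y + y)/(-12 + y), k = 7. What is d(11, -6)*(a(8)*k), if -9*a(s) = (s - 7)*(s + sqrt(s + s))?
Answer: 784/45 ≈ 17.422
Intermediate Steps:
d(f, y) = -2 + 2*y/(5*(-12 + y)) (d(f, y) = -2 + ((y + y)/(-12 + y))/5 = -2 + ((2*y)/(-12 + y))/5 = -2 + (2*y/(-12 + y))/5 = -2 + 2*y/(5*(-12 + y)))
a(s) = -(-7 + s)*(s + sqrt(2)*sqrt(s))/9 (a(s) = -(s - 7)*(s + sqrt(s + s))/9 = -(-7 + s)*(s + sqrt(2*s))/9 = -(-7 + s)*(s + sqrt(2)*sqrt(s))/9)
d(11, -6)*(a(8)*k) = (8*(15 - 1*(-6))/(5*(-12 - 6)))*((-1/9*8**2 + (7/9)*8 - sqrt(2)*8**(3/2)/9 + 7*sqrt(2)*sqrt(8)/9)*7) = ((8/5)*(15 + 6)/(-18))*((-1/9*64 + 56/9 - sqrt(2)*16*sqrt(2)/9 + 7*sqrt(2)*(2*sqrt(2))/9)*7) = ((8/5)*(-1/18)*21)*((-64/9 + 56/9 - 32/9 + 28/9)*7) = -(-112)*7/45 = -28/15*(-28/3) = 784/45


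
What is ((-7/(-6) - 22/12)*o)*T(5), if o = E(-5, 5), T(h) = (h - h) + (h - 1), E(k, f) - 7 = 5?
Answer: -32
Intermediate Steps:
E(k, f) = 12 (E(k, f) = 7 + 5 = 12)
T(h) = -1 + h (T(h) = 0 + (-1 + h) = -1 + h)
o = 12
((-7/(-6) - 22/12)*o)*T(5) = ((-7/(-6) - 22/12)*12)*(-1 + 5) = ((-7*(-⅙) - 22*1/12)*12)*4 = ((7/6 - 11/6)*12)*4 = -⅔*12*4 = -8*4 = -32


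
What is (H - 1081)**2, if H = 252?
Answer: 687241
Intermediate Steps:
(H - 1081)**2 = (252 - 1081)**2 = (-829)**2 = 687241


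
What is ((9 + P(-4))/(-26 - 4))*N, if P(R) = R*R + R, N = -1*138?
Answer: 483/5 ≈ 96.600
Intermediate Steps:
N = -138
P(R) = R + R² (P(R) = R² + R = R + R²)
((9 + P(-4))/(-26 - 4))*N = ((9 - 4*(1 - 4))/(-26 - 4))*(-138) = ((9 - 4*(-3))/(-30))*(-138) = ((9 + 12)*(-1/30))*(-138) = (21*(-1/30))*(-138) = -7/10*(-138) = 483/5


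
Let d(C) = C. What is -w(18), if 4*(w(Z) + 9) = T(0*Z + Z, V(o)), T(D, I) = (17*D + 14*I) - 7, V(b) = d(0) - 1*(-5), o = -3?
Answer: -333/4 ≈ -83.250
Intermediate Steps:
V(b) = 5 (V(b) = 0 - 1*(-5) = 0 + 5 = 5)
T(D, I) = -7 + 14*I + 17*D (T(D, I) = (14*I + 17*D) - 7 = -7 + 14*I + 17*D)
w(Z) = 27/4 + 17*Z/4 (w(Z) = -9 + (-7 + 14*5 + 17*(0*Z + Z))/4 = -9 + (-7 + 70 + 17*(0 + Z))/4 = -9 + (-7 + 70 + 17*Z)/4 = -9 + (63 + 17*Z)/4 = -9 + (63/4 + 17*Z/4) = 27/4 + 17*Z/4)
-w(18) = -(27/4 + (17/4)*18) = -(27/4 + 153/2) = -1*333/4 = -333/4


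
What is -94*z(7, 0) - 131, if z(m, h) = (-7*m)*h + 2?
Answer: -319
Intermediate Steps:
z(m, h) = 2 - 7*h*m (z(m, h) = -7*h*m + 2 = 2 - 7*h*m)
-94*z(7, 0) - 131 = -94*(2 - 7*0*7) - 131 = -94*(2 + 0) - 131 = -94*2 - 131 = -188 - 131 = -319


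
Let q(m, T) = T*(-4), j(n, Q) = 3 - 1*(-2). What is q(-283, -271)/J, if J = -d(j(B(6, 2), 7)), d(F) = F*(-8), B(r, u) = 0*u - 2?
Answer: 271/10 ≈ 27.100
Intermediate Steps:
B(r, u) = -2 (B(r, u) = 0 - 2 = -2)
j(n, Q) = 5 (j(n, Q) = 3 + 2 = 5)
q(m, T) = -4*T
d(F) = -8*F
J = 40 (J = -(-8)*5 = -1*(-40) = 40)
q(-283, -271)/J = -4*(-271)/40 = 1084*(1/40) = 271/10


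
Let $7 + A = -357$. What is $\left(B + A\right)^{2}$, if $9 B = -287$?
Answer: $\frac{12694969}{81} \approx 1.5673 \cdot 10^{5}$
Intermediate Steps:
$B = - \frac{287}{9}$ ($B = \frac{1}{9} \left(-287\right) = - \frac{287}{9} \approx -31.889$)
$A = -364$ ($A = -7 - 357 = -364$)
$\left(B + A\right)^{2} = \left(- \frac{287}{9} - 364\right)^{2} = \left(- \frac{3563}{9}\right)^{2} = \frac{12694969}{81}$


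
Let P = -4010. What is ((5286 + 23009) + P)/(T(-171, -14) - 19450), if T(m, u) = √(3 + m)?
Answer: -236171625/189151334 - 24285*I*√42/189151334 ≈ -1.2486 - 0.00083206*I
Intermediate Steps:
((5286 + 23009) + P)/(T(-171, -14) - 19450) = ((5286 + 23009) - 4010)/(√(3 - 171) - 19450) = (28295 - 4010)/(√(-168) - 19450) = 24285/(2*I*√42 - 19450) = 24285/(-19450 + 2*I*√42)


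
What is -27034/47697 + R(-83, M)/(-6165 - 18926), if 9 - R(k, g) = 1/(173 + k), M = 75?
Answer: -20362165111/35902962810 ≈ -0.56714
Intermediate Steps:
R(k, g) = 9 - 1/(173 + k)
-27034/47697 + R(-83, M)/(-6165 - 18926) = -27034/47697 + ((1556 + 9*(-83))/(173 - 83))/(-6165 - 18926) = -27034*1/47697 + ((1556 - 747)/90)/(-25091) = -27034/47697 + ((1/90)*809)*(-1/25091) = -27034/47697 + (809/90)*(-1/25091) = -27034/47697 - 809/2258190 = -20362165111/35902962810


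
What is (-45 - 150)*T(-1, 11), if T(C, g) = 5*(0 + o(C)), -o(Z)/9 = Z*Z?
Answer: 8775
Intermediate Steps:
o(Z) = -9*Z**2 (o(Z) = -9*Z*Z = -9*Z**2)
T(C, g) = -45*C**2 (T(C, g) = 5*(0 - 9*C**2) = 5*(-9*C**2) = -45*C**2)
(-45 - 150)*T(-1, 11) = (-45 - 150)*(-45*(-1)**2) = -(-8775) = -195*(-45) = 8775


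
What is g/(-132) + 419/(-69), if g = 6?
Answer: -9287/1518 ≈ -6.1179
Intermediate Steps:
g/(-132) + 419/(-69) = 6/(-132) + 419/(-69) = 6*(-1/132) + 419*(-1/69) = -1/22 - 419/69 = -9287/1518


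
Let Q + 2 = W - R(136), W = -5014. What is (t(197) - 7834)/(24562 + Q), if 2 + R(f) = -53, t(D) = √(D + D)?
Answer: -7834/19601 + √394/19601 ≈ -0.39866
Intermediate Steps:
t(D) = √2*√D (t(D) = √(2*D) = √2*√D)
R(f) = -55 (R(f) = -2 - 53 = -55)
Q = -4961 (Q = -2 + (-5014 - 1*(-55)) = -2 + (-5014 + 55) = -2 - 4959 = -4961)
(t(197) - 7834)/(24562 + Q) = (√2*√197 - 7834)/(24562 - 4961) = (√394 - 7834)/19601 = (-7834 + √394)*(1/19601) = -7834/19601 + √394/19601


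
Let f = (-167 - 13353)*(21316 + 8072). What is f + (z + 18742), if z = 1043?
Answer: -397305975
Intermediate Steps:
f = -397325760 (f = -13520*29388 = -397325760)
f + (z + 18742) = -397325760 + (1043 + 18742) = -397325760 + 19785 = -397305975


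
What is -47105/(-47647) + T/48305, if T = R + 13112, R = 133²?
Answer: 3742982272/2301588335 ≈ 1.6263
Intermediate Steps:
R = 17689
T = 30801 (T = 17689 + 13112 = 30801)
-47105/(-47647) + T/48305 = -47105/(-47647) + 30801/48305 = -47105*(-1/47647) + 30801*(1/48305) = 47105/47647 + 30801/48305 = 3742982272/2301588335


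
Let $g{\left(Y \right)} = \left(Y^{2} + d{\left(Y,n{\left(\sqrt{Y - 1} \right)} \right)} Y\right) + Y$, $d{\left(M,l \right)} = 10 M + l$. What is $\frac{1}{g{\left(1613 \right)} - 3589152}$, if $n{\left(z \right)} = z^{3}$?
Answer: $- \frac{1564495}{641989417171452} + \frac{650039 \sqrt{403}}{1283978834342904} \approx 7.7263 \cdot 10^{-9}$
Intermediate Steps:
$d{\left(M,l \right)} = l + 10 M$
$g{\left(Y \right)} = Y + Y^{2} + Y \left(\left(-1 + Y\right)^{\frac{3}{2}} + 10 Y\right)$ ($g{\left(Y \right)} = \left(Y^{2} + \left(\left(\sqrt{Y - 1}\right)^{3} + 10 Y\right) Y\right) + Y = \left(Y^{2} + \left(\left(\sqrt{-1 + Y}\right)^{3} + 10 Y\right) Y\right) + Y = \left(Y^{2} + \left(\left(-1 + Y\right)^{\frac{3}{2}} + 10 Y\right) Y\right) + Y = \left(Y^{2} + Y \left(\left(-1 + Y\right)^{\frac{3}{2}} + 10 Y\right)\right) + Y = Y + Y^{2} + Y \left(\left(-1 + Y\right)^{\frac{3}{2}} + 10 Y\right)$)
$\frac{1}{g{\left(1613 \right)} - 3589152} = \frac{1}{1613 \left(1 + \left(-1 + 1613\right)^{\frac{3}{2}} + 11 \cdot 1613\right) - 3589152} = \frac{1}{1613 \left(1 + 1612^{\frac{3}{2}} + 17743\right) - 3589152} = \frac{1}{1613 \left(1 + 3224 \sqrt{403} + 17743\right) - 3589152} = \frac{1}{1613 \left(17744 + 3224 \sqrt{403}\right) - 3589152} = \frac{1}{\left(28621072 + 5200312 \sqrt{403}\right) - 3589152} = \frac{1}{25031920 + 5200312 \sqrt{403}}$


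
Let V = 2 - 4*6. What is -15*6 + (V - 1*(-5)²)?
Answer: -137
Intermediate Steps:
V = -22 (V = 2 - 24 = -22)
-15*6 + (V - 1*(-5)²) = -15*6 + (-22 - 1*(-5)²) = -90 + (-22 - 1*25) = -90 + (-22 - 25) = -90 - 47 = -137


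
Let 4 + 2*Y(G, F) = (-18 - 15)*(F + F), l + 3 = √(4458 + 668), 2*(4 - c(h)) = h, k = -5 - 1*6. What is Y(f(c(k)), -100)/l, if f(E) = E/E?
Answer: 582/301 + 194*√5126/301 ≈ 48.079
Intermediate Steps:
k = -11 (k = -5 - 6 = -11)
c(h) = 4 - h/2
f(E) = 1
l = -3 + √5126 (l = -3 + √(4458 + 668) = -3 + √5126 ≈ 68.596)
Y(G, F) = -2 - 33*F (Y(G, F) = -2 + ((-18 - 15)*(F + F))/2 = -2 + (-66*F)/2 = -2 - 33*F)
Y(f(c(k)), -100)/l = (-2 - 33*(-100))/(-3 + √5126) = (-2 + 3300)/(-3 + √5126) = 3298/(-3 + √5126)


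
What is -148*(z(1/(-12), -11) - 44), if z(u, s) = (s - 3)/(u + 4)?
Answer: 330928/47 ≈ 7041.0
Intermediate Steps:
z(u, s) = (-3 + s)/(4 + u)
-148*(z(1/(-12), -11) - 44) = -148*((-3 - 11)/(4 + 1/(-12)) - 44) = -148*(-14/(4 - 1/12) - 44) = -148*(-14/(47/12) - 44) = -148*((12/47)*(-14) - 44) = -148*(-168/47 - 44) = -148*(-2236/47) = 330928/47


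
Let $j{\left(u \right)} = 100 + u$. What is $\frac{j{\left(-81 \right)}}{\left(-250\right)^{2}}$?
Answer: $\frac{19}{62500} \approx 0.000304$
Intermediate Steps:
$\frac{j{\left(-81 \right)}}{\left(-250\right)^{2}} = \frac{100 - 81}{\left(-250\right)^{2}} = \frac{19}{62500}$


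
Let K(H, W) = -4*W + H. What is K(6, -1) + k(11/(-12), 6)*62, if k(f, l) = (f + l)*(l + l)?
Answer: 3792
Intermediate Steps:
K(H, W) = H - 4*W
k(f, l) = 2*l*(f + l) (k(f, l) = (f + l)*(2*l) = 2*l*(f + l))
K(6, -1) + k(11/(-12), 6)*62 = (6 - 4*(-1)) + (2*6*(11/(-12) + 6))*62 = (6 + 4) + (2*6*(11*(-1/12) + 6))*62 = 10 + (2*6*(-11/12 + 6))*62 = 10 + (2*6*(61/12))*62 = 10 + 61*62 = 10 + 3782 = 3792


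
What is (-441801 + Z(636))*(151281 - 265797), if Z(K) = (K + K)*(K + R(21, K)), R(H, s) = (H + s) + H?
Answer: -140809675212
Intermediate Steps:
R(H, s) = s + 2*H
Z(K) = 2*K*(42 + 2*K) (Z(K) = (K + K)*(K + (K + 2*21)) = (2*K)*(K + (K + 42)) = (2*K)*(K + (42 + K)) = (2*K)*(42 + 2*K) = 2*K*(42 + 2*K))
(-441801 + Z(636))*(151281 - 265797) = (-441801 + 4*636*(21 + 636))*(151281 - 265797) = (-441801 + 4*636*657)*(-114516) = (-441801 + 1671408)*(-114516) = 1229607*(-114516) = -140809675212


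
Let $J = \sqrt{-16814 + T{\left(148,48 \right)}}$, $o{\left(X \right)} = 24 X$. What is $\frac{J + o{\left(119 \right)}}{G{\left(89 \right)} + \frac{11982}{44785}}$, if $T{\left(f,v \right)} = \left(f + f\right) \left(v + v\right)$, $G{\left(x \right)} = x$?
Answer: $\frac{18272280}{571121} + \frac{44785 \sqrt{11602}}{3997847} \approx 33.2$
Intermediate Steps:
$T{\left(f,v \right)} = 4 f v$ ($T{\left(f,v \right)} = 2 f 2 v = 4 f v$)
$J = \sqrt{11602}$ ($J = \sqrt{-16814 + 4 \cdot 148 \cdot 48} = \sqrt{-16814 + 28416} = \sqrt{11602} \approx 107.71$)
$\frac{J + o{\left(119 \right)}}{G{\left(89 \right)} + \frac{11982}{44785}} = \frac{\sqrt{11602} + 24 \cdot 119}{89 + \frac{11982}{44785}} = \frac{\sqrt{11602} + 2856}{89 + 11982 \cdot \frac{1}{44785}} = \frac{2856 + \sqrt{11602}}{89 + \frac{11982}{44785}} = \frac{2856 + \sqrt{11602}}{\frac{3997847}{44785}} = \left(2856 + \sqrt{11602}\right) \frac{44785}{3997847} = \frac{18272280}{571121} + \frac{44785 \sqrt{11602}}{3997847}$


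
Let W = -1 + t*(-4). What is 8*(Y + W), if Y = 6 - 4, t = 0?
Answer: 8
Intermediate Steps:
W = -1 (W = -1 + 0*(-4) = -1 + 0 = -1)
Y = 2
8*(Y + W) = 8*(2 - 1) = 8*1 = 8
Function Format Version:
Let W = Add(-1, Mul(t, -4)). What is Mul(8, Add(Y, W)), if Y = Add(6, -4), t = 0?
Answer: 8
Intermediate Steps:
W = -1 (W = Add(-1, Mul(0, -4)) = Add(-1, 0) = -1)
Y = 2
Mul(8, Add(Y, W)) = Mul(8, Add(2, -1)) = Mul(8, 1) = 8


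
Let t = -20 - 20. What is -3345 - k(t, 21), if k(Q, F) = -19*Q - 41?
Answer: -4064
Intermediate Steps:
t = -40
k(Q, F) = -41 - 19*Q
-3345 - k(t, 21) = -3345 - (-41 - 19*(-40)) = -3345 - (-41 + 760) = -3345 - 719 = -4064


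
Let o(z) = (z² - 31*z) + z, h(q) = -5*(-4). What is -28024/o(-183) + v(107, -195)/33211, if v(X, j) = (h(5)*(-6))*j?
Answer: -18596464/1294531569 ≈ -0.014365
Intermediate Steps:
h(q) = 20
v(X, j) = -120*j (v(X, j) = (20*(-6))*j = -120*j)
o(z) = z² - 30*z
-28024/o(-183) + v(107, -195)/33211 = -28024*(-1/(183*(-30 - 183))) - 120*(-195)/33211 = -28024/((-183*(-213))) + 23400*(1/33211) = -28024/38979 + 23400/33211 = -18596464/1294531569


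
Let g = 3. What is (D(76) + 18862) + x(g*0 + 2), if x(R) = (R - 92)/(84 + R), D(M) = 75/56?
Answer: 45420401/2408 ≈ 18862.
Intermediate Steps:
D(M) = 75/56 (D(M) = 75*(1/56) = 75/56)
x(R) = (-92 + R)/(84 + R)
(D(76) + 18862) + x(g*0 + 2) = (75/56 + 18862) + (-92 + (3*0 + 2))/(84 + (3*0 + 2)) = 1056347/56 + (-92 + (0 + 2))/(84 + (0 + 2)) = 1056347/56 + (-92 + 2)/(84 + 2) = 1056347/56 - 90/86 = 1056347/56 + (1/86)*(-90) = 1056347/56 - 45/43 = 45420401/2408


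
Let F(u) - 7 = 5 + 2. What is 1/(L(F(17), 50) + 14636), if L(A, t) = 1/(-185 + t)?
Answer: 135/1975859 ≈ 6.8325e-5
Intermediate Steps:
F(u) = 14 (F(u) = 7 + (5 + 2) = 7 + 7 = 14)
1/(L(F(17), 50) + 14636) = 1/(1/(-185 + 50) + 14636) = 1/(1/(-135) + 14636) = 1/(-1/135 + 14636) = 1/(1975859/135) = 135/1975859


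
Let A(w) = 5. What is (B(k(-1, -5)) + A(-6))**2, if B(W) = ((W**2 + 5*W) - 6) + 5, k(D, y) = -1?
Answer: 0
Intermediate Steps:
B(W) = -1 + W**2 + 5*W (B(W) = (-6 + W**2 + 5*W) + 5 = -1 + W**2 + 5*W)
(B(k(-1, -5)) + A(-6))**2 = ((-1 + (-1)**2 + 5*(-1)) + 5)**2 = ((-1 + 1 - 5) + 5)**2 = (-5 + 5)**2 = 0**2 = 0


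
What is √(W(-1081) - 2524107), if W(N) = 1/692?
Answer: I*√302175993439/346 ≈ 1588.7*I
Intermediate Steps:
W(N) = 1/692
√(W(-1081) - 2524107) = √(1/692 - 2524107) = √(-1746682043/692) = I*√302175993439/346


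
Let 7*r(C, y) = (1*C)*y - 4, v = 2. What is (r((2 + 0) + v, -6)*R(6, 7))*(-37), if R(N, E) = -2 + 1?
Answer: -148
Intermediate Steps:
R(N, E) = -1
r(C, y) = -4/7 + C*y/7 (r(C, y) = ((1*C)*y - 4)/7 = (C*y - 4)/7 = (-4 + C*y)/7 = -4/7 + C*y/7)
(r((2 + 0) + v, -6)*R(6, 7))*(-37) = ((-4/7 + (1/7)*((2 + 0) + 2)*(-6))*(-1))*(-37) = ((-4/7 + (1/7)*(2 + 2)*(-6))*(-1))*(-37) = ((-4/7 + (1/7)*4*(-6))*(-1))*(-37) = ((-4/7 - 24/7)*(-1))*(-37) = -4*(-1)*(-37) = 4*(-37) = -148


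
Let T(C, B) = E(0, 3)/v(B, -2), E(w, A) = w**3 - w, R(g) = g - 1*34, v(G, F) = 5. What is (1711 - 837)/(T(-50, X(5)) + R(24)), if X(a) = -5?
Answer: -437/5 ≈ -87.400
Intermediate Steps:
R(g) = -34 + g (R(g) = g - 34 = -34 + g)
T(C, B) = 0 (T(C, B) = (0**3 - 1*0)/5 = (0 + 0)*(1/5) = 0*(1/5) = 0)
(1711 - 837)/(T(-50, X(5)) + R(24)) = (1711 - 837)/(0 + (-34 + 24)) = 874/(0 - 10) = 874/(-10) = 874*(-1/10) = -437/5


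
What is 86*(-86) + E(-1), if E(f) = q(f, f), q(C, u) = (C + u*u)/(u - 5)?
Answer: -7396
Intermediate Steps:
q(C, u) = (C + u²)/(-5 + u)
E(f) = (f + f²)/(-5 + f)
86*(-86) + E(-1) = 86*(-86) - (1 - 1)/(-5 - 1) = -7396 - 1*0/(-6) = -7396 - 1*(-⅙)*0 = -7396 + 0 = -7396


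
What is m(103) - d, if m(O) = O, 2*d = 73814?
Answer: -36804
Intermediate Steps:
d = 36907 (d = (½)*73814 = 36907)
m(103) - d = 103 - 1*36907 = 103 - 36907 = -36804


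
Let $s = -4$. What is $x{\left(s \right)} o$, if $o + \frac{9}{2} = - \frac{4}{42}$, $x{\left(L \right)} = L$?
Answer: $\frac{386}{21} \approx 18.381$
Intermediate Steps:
$o = - \frac{193}{42}$ ($o = - \frac{9}{2} - \frac{4}{42} = - \frac{9}{2} - \frac{2}{21} = - \frac{193}{42} \approx -4.5952$)
$x{\left(s \right)} o = \left(-4\right) \left(- \frac{193}{42}\right) = \frac{386}{21}$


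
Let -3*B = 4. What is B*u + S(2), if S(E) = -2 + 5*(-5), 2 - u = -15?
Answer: -149/3 ≈ -49.667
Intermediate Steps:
B = -4/3 (B = -⅓*4 = -4/3 ≈ -1.3333)
u = 17 (u = 2 - 1*(-15) = 2 + 15 = 17)
S(E) = -27 (S(E) = -2 - 25 = -27)
B*u + S(2) = -4/3*17 - 27 = -68/3 - 27 = -149/3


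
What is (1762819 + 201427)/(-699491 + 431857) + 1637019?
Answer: 219059989400/133817 ≈ 1.6370e+6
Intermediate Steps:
(1762819 + 201427)/(-699491 + 431857) + 1637019 = 1964246/(-267634) + 1637019 = 1964246*(-1/267634) + 1637019 = -982123/133817 + 1637019 = 219059989400/133817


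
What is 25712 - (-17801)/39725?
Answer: 145918143/5675 ≈ 25712.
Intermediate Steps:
25712 - (-17801)/39725 = 25712 - 1*(-2543/5675) = 25712 + 2543/5675 = 145918143/5675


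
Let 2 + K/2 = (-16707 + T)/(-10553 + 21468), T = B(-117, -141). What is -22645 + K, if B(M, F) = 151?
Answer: -247246947/10915 ≈ -22652.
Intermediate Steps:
T = 151
K = -76772/10915 (K = -4 + 2*((-16707 + 151)/(-10553 + 21468)) = -4 + 2*(-16556/10915) = -4 - 33112/10915 = -76772/10915 ≈ -7.0336)
-22645 + K = -22645 - 76772/10915 = -247246947/10915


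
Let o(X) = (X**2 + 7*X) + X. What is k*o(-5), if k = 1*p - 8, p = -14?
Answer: 330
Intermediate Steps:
k = -22 (k = 1*(-14) - 8 = -14 - 8 = -22)
o(X) = X**2 + 8*X
k*o(-5) = -(-110)*(8 - 5) = -(-110)*3 = -22*(-15) = 330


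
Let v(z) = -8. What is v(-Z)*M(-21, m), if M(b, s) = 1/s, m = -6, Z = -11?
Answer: 4/3 ≈ 1.3333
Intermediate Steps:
v(-Z)*M(-21, m) = -8/(-6) = -8*(-⅙) = 4/3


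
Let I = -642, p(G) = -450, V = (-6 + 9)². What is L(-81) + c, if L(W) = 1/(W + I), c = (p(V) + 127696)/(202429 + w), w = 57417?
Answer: 45869506/93934329 ≈ 0.48831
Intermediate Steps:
V = 9 (V = 3² = 9)
c = 63623/129923 (c = (-450 + 127696)/(202429 + 57417) = 127246/259846 = 127246*(1/259846) = 63623/129923 ≈ 0.48970)
L(W) = 1/(-642 + W) (L(W) = 1/(W - 642) = 1/(-642 + W))
L(-81) + c = 1/(-642 - 81) + 63623/129923 = 1/(-723) + 63623/129923 = -1/723 + 63623/129923 = 45869506/93934329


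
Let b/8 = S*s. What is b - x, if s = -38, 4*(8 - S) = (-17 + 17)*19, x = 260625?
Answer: -263057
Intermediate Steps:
S = 8 (S = 8 - (-17 + 17)*19/4 = 8 - 0*19 = 8 - ¼*0 = 8 + 0 = 8)
b = -2432 (b = 8*(8*(-38)) = 8*(-304) = -2432)
b - x = -2432 - 1*260625 = -2432 - 260625 = -263057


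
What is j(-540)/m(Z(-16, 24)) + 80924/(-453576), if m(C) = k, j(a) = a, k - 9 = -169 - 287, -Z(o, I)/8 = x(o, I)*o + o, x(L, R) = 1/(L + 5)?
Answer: 17396501/16895706 ≈ 1.0296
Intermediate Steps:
x(L, R) = 1/(5 + L)
Z(o, I) = -8*o - 8*o/(5 + o) (Z(o, I) = -8*(o/(5 + o) + o) = -8*(o + o/(5 + o)) = -8*o - 8*o/(5 + o))
k = -447 (k = 9 + (-169 - 287) = 9 - 456 = -447)
m(C) = -447
j(-540)/m(Z(-16, 24)) + 80924/(-453576) = -540/(-447) + 80924/(-453576) = -540*(-1/447) + 80924*(-1/453576) = 180/149 - 20231/113394 = 17396501/16895706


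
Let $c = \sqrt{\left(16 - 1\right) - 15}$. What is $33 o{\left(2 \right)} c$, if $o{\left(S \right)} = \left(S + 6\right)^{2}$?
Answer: $0$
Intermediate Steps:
$o{\left(S \right)} = \left(6 + S\right)^{2}$
$c = 0$ ($c = \sqrt{15 - 15} = \sqrt{0} = 0$)
$33 o{\left(2 \right)} c = 33 \left(6 + 2\right)^{2} \cdot 0 = 33 \cdot 8^{2} \cdot 0 = 33 \cdot 64 \cdot 0 = 2112 \cdot 0 = 0$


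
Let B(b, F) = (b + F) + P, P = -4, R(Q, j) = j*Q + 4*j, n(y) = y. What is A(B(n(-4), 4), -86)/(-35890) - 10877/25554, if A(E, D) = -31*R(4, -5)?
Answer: -42206249/91713306 ≈ -0.46020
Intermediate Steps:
R(Q, j) = 4*j + Q*j (R(Q, j) = Q*j + 4*j = 4*j + Q*j)
B(b, F) = -4 + F + b (B(b, F) = (b + F) - 4 = (F + b) - 4 = -4 + F + b)
A(E, D) = 1240 (A(E, D) = -(-155)*(4 + 4) = -(-155)*8 = -31*(-40) = 1240)
A(B(n(-4), 4), -86)/(-35890) - 10877/25554 = 1240/(-35890) - 10877/25554 = 1240*(-1/35890) - 10877*1/25554 = -124/3589 - 10877/25554 = -42206249/91713306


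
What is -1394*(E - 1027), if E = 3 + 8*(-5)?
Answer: 1483216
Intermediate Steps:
E = -37 (E = 3 - 40 = -37)
-1394*(E - 1027) = -1394*(-37 - 1027) = -1394*(-1064) = 1483216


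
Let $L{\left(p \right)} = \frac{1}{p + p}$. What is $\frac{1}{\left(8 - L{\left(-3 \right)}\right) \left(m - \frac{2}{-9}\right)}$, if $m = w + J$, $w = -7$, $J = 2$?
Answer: $- \frac{54}{2107} \approx -0.025629$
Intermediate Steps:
$m = -5$ ($m = -7 + 2 = -5$)
$L{\left(p \right)} = \frac{1}{2 p}$
$\frac{1}{\left(8 - L{\left(-3 \right)}\right) \left(m - \frac{2}{-9}\right)} = \frac{1}{\left(8 - \frac{1}{2 \left(-3\right)}\right) \left(-5 - \frac{2}{-9}\right)} = \frac{1}{\left(8 - \frac{1}{2} \left(- \frac{1}{3}\right)\right) \left(-5 - - \frac{2}{9}\right)} = \frac{1}{\left(8 - - \frac{1}{6}\right) \left(-5 + \frac{2}{9}\right)} = \frac{1}{\left(8 + \frac{1}{6}\right) \left(- \frac{43}{9}\right)} = \frac{1}{\frac{49}{6} \left(- \frac{43}{9}\right)} = \frac{1}{- \frac{2107}{54}} = - \frac{54}{2107}$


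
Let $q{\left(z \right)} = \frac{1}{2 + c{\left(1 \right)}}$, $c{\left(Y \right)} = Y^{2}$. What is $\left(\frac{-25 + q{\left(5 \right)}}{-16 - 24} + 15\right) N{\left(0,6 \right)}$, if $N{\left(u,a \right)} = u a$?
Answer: $0$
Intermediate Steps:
$q{\left(z \right)} = \frac{1}{3}$ ($q{\left(z \right)} = \frac{1}{2 + 1^{2}} = \frac{1}{2 + 1} = \frac{1}{3}$)
$N{\left(u,a \right)} = a u$
$\left(\frac{-25 + q{\left(5 \right)}}{-16 - 24} + 15\right) N{\left(0,6 \right)} = \left(\frac{-25 + \frac{1}{3}}{-16 - 24} + 15\right) 6 \cdot 0 = \left(- \frac{74}{3 \left(-40\right)} + 15\right) 0 = \left(\left(- \frac{74}{3}\right) \left(- \frac{1}{40}\right) + 15\right) 0 = \left(\frac{37}{60} + 15\right) 0 = \frac{937}{60} \cdot 0 = 0$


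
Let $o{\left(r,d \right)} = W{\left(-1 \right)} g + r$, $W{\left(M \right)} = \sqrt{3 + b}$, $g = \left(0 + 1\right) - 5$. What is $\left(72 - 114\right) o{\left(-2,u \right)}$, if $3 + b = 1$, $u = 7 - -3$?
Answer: $252$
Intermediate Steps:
$u = 10$ ($u = 7 + 3 = 10$)
$b = -2$ ($b = -3 + 1 = -2$)
$g = -4$ ($g = 1 - 5 = -4$)
$W{\left(M \right)} = 1$ ($W{\left(M \right)} = \sqrt{3 - 2} = \sqrt{1} = 1$)
$o{\left(r,d \right)} = -4 + r$ ($o{\left(r,d \right)} = 1 \left(-4\right) + r = -4 + r$)
$\left(72 - 114\right) o{\left(-2,u \right)} = \left(72 - 114\right) \left(-4 - 2\right) = \left(-42\right) \left(-6\right) = 252$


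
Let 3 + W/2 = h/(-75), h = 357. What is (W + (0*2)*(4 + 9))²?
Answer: 150544/625 ≈ 240.87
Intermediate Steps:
W = -388/25 (W = -6 + 2*(357/(-75)) = -6 + 2*(357*(-1/75)) = -6 + 2*(-119/25) = -6 - 238/25 = -388/25 ≈ -15.520)
(W + (0*2)*(4 + 9))² = (-388/25 + (0*2)*(4 + 9))² = (-388/25 + 0*13)² = (-388/25 + 0)² = (-388/25)² = 150544/625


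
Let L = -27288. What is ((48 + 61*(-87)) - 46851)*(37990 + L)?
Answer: -557681220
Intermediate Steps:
((48 + 61*(-87)) - 46851)*(37990 + L) = ((48 + 61*(-87)) - 46851)*(37990 - 27288) = ((48 - 5307) - 46851)*10702 = (-5259 - 46851)*10702 = -52110*10702 = -557681220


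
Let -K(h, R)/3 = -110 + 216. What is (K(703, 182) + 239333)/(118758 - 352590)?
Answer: -239015/233832 ≈ -1.0222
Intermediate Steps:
K(h, R) = -318 (K(h, R) = -3*(-110 + 216) = -3*106 = -318)
(K(703, 182) + 239333)/(118758 - 352590) = (-318 + 239333)/(118758 - 352590) = 239015/(-233832) = 239015*(-1/233832) = -239015/233832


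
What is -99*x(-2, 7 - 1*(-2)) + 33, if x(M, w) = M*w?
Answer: 1815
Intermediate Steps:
-99*x(-2, 7 - 1*(-2)) + 33 = -(-198)*(7 - 1*(-2)) + 33 = -(-198)*(7 + 2) + 33 = -(-198)*9 + 33 = -99*(-18) + 33 = 1782 + 33 = 1815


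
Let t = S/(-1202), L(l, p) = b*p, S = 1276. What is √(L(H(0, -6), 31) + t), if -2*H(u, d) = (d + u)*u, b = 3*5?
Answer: √167575027/601 ≈ 21.539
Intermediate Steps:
b = 15
H(u, d) = -u*(d + u)/2 (H(u, d) = -(d + u)*u/2 = -u*(d + u)/2)
L(l, p) = 15*p
t = -638/601 (t = 1276/(-1202) = 1276*(-1/1202) = -638/601 ≈ -1.0616)
√(L(H(0, -6), 31) + t) = √(15*31 - 638/601) = √(465 - 638/601) = √(278827/601) = √167575027/601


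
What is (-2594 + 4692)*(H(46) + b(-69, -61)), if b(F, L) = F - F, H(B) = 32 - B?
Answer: -29372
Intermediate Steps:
b(F, L) = 0
(-2594 + 4692)*(H(46) + b(-69, -61)) = (-2594 + 4692)*((32 - 1*46) + 0) = 2098*((32 - 46) + 0) = 2098*(-14 + 0) = 2098*(-14) = -29372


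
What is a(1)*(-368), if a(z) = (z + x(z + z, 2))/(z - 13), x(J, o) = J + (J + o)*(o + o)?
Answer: 1748/3 ≈ 582.67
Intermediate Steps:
x(J, o) = J + 2*o*(J + o) (x(J, o) = J + (J + o)*(2*o) = J + 2*o*(J + o))
a(z) = (8 + 11*z)/(-13 + z) (a(z) = (z + ((z + z) + 2*2² + 2*(z + z)*2))/(z - 13) = (z + (2*z + 2*4 + 2*(2*z)*2))/(-13 + z) = (z + (2*z + 8 + 8*z))/(-13 + z) = (z + (8 + 10*z))/(-13 + z) = (8 + 11*z)/(-13 + z))
a(1)*(-368) = ((8 + 11*1)/(-13 + 1))*(-368) = ((8 + 11)/(-12))*(-368) = -1/12*19*(-368) = -19/12*(-368) = 1748/3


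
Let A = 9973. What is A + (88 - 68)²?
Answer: 10373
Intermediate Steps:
A + (88 - 68)² = 9973 + (88 - 68)² = 9973 + 20² = 9973 + 400 = 10373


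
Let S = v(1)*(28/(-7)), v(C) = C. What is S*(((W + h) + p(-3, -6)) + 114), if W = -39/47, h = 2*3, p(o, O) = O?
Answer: -21276/47 ≈ -452.68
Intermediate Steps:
h = 6
S = -4 (S = 1*(28/(-7)) = 1*(28*(-⅐)) = 1*(-4) = -4)
W = -39/47 (W = -39*1/47 = -39/47 ≈ -0.82979)
S*(((W + h) + p(-3, -6)) + 114) = -4*(((-39/47 + 6) - 6) + 114) = -4*((243/47 - 6) + 114) = -4*(-39/47 + 114) = -4*5319/47 = -21276/47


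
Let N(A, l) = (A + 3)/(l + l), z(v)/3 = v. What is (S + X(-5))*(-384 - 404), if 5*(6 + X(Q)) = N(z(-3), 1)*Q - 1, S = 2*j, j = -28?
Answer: 233248/5 ≈ 46650.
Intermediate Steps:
z(v) = 3*v
S = -56 (S = 2*(-28) = -56)
N(A, l) = (3 + A)/(2*l) (N(A, l) = (3 + A)/((2*l)) = (3 + A)*(1/(2*l)) = (3 + A)/(2*l))
X(Q) = -31/5 - 3*Q/5 (X(Q) = -6 + (((½)*(3 + 3*(-3))/1)*Q - 1)/5 = -6 + (((½)*1*(3 - 9))*Q - 1)/5 = -6 + (((½)*1*(-6))*Q - 1)/5 = -6 + (-3*Q - 1)/5 = -6 + (-1 - 3*Q)/5 = -6 + (-⅕ - 3*Q/5) = -31/5 - 3*Q/5)
(S + X(-5))*(-384 - 404) = (-56 + (-31/5 - ⅗*(-5)))*(-384 - 404) = (-56 + (-31/5 + 3))*(-788) = (-56 - 16/5)*(-788) = -296/5*(-788) = 233248/5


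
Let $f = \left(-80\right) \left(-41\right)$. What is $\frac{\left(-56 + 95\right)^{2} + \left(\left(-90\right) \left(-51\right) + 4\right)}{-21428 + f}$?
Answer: $- \frac{6115}{18148} \approx -0.33695$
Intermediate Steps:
$f = 3280$
$\frac{\left(-56 + 95\right)^{2} + \left(\left(-90\right) \left(-51\right) + 4\right)}{-21428 + f} = \frac{\left(-56 + 95\right)^{2} + \left(\left(-90\right) \left(-51\right) + 4\right)}{-21428 + 3280} = \frac{39^{2} + \left(4590 + 4\right)}{-18148} = \left(1521 + 4594\right) \left(- \frac{1}{18148}\right) = 6115 \left(- \frac{1}{18148}\right) = - \frac{6115}{18148}$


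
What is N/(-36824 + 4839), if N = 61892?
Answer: -61892/31985 ≈ -1.9350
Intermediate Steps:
N/(-36824 + 4839) = 61892/(-36824 + 4839) = 61892/(-31985) = 61892*(-1/31985) = -61892/31985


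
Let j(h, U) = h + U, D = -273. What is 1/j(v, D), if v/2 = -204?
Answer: -1/681 ≈ -0.0014684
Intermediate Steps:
v = -408 (v = 2*(-204) = -408)
j(h, U) = U + h
1/j(v, D) = 1/(-273 - 408) = 1/(-681) = -1/681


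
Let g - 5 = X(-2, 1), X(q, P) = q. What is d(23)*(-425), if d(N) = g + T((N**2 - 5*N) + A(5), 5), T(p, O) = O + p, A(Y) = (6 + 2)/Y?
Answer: -180030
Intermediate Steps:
A(Y) = 8/Y
g = 3 (g = 5 - 2 = 3)
d(N) = 48/5 + N**2 - 5*N (d(N) = 3 + (5 + ((N**2 - 5*N) + 8/5)) = 3 + (5 + (8/5 + N**2 - 5*N)) = 3 + (33/5 + N**2 - 5*N) = 48/5 + N**2 - 5*N)
d(23)*(-425) = (48/5 + 23**2 - 5*23)*(-425) = (48/5 + 529 - 115)*(-425) = (2118/5)*(-425) = -180030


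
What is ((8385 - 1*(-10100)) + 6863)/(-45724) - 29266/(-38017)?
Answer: 1910733/8868823 ≈ 0.21544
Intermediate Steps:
((8385 - 1*(-10100)) + 6863)/(-45724) - 29266/(-38017) = ((8385 + 10100) + 6863)*(-1/45724) - 29266*(-1/38017) = (18485 + 6863)*(-1/45724) + 29266/38017 = 25348*(-1/45724) + 29266/38017 = -6337/11431 + 29266/38017 = 1910733/8868823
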